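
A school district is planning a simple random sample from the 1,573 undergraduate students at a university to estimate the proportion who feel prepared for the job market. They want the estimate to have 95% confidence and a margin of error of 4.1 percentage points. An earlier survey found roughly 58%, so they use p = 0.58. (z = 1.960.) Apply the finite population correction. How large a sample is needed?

Unadjusted: n₀ = 1.960² × 0.58 × 0.42 / 0.041² ≈ 556.70, so n₀ = 557.
Finite population correction with N = 1,573: n = n₀ / (1 + (n₀−1)/N) = 557 / (1 + 556/1573) = 557 / 1.3535 ≈ 411.54.
Rounding up, n = 412.

412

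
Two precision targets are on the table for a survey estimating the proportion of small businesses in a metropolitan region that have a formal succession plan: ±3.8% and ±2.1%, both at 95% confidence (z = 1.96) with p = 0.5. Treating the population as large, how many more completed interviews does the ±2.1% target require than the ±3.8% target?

1512

At ±3.8%: n = 1.96² × 0.2500 / 0.038² ≈ 665.10 → 666.
At ±2.1%: n = 1.96² × 0.2500 / 0.021² ≈ 2177.78 → 2178.
Additional respondents: 2178 − 666 = 1512.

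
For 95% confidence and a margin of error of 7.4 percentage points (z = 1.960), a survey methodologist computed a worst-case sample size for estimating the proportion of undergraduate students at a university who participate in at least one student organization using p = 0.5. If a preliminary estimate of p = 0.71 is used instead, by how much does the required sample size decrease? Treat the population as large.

Conservative (p = 0.5): n = 1.960² × 0.25 / 0.074² ≈ 175.38 → 176.
Using p = 0.71: p(1−p) = 0.2059, so n = 1.960² × 0.2059 / 0.074² ≈ 144.45 → 145.
Reduction: 176 − 145 = 31.

31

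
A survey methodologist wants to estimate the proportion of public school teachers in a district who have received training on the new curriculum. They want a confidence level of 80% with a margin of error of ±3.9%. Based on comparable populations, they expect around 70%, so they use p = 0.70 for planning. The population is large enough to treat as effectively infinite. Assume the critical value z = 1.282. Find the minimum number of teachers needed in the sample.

With p = 0.70, p(1−p) = 0.2100.
n = z²·p(1−p)/E² = 1.282² × 0.2100 / 0.039² = 1.6435 × 0.2100 / 0.001521 ≈ 226.92.
Rounding up gives n = 227.

227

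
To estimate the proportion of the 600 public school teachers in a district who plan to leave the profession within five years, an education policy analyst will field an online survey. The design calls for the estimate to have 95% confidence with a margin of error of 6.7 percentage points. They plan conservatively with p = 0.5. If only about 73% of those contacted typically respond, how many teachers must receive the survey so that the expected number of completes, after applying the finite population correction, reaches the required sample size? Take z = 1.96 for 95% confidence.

Completed interviews needed (unadjusted): n₀ = 1.96² × 0.2500 / 0.067² ≈ 213.95 → 214.
FPC for N = 600: n = 214 / (1 + 213/600) = 214 / 1.3550 ≈ 157.93 → 158.
At a 73% response rate, contacts needed = 158 / 0.73 ≈ 216.44 → 217.

217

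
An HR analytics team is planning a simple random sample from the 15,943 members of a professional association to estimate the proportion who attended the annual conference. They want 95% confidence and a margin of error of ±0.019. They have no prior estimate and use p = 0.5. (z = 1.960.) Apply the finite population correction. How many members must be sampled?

Unadjusted: n₀ = 1.960² × 0.50 × 0.50 / 0.019² ≈ 2660.39, so n₀ = 2661.
Finite population correction with N = 15,943: n = n₀ / (1 + (n₀−1)/N) = 2661 / (1 + 2660/15943) = 2661 / 1.1668 ≈ 2280.51.
Rounding up, n = 2281.

2281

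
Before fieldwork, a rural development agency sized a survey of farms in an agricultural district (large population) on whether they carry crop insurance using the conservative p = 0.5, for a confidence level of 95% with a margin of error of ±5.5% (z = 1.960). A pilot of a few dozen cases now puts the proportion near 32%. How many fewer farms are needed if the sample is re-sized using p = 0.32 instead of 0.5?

41

Conservative (p = 0.5): n = 1.960² × 0.25 / 0.055² ≈ 317.49 → 318.
Using p = 0.32: p(1−p) = 0.2176, so n = 1.960² × 0.2176 / 0.055² ≈ 276.34 → 277.
Reduction: 318 − 277 = 41.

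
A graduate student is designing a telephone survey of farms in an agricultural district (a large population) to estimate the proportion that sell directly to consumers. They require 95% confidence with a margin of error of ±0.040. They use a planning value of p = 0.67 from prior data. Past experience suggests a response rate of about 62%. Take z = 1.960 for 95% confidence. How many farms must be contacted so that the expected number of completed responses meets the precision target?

857

Completed interviews needed: n₀ = 1.960² × 0.2211 / 0.040² ≈ 530.86 → 531.
At a 62% response rate, contacts needed = 531 / 0.62 ≈ 856.45 → 857.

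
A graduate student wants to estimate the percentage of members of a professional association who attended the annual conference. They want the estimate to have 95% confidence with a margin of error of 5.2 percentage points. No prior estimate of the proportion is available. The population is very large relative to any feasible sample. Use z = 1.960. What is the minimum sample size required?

356

With no prior estimate, use p = 0.5, giving p(1−p) = 0.25.
n = z²·p(1−p)/E² = 1.960² × 0.2500 / 0.052² = 3.8416 × 0.2500 / 0.002704 ≈ 355.18.
Rounding up gives n = 356.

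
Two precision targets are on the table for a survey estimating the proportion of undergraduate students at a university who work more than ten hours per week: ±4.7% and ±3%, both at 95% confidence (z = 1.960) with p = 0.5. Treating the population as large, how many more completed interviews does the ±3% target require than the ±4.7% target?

At ±4.7%: n = 1.960² × 0.2500 / 0.047² ≈ 434.77 → 435.
At ±3%: n = 1.960² × 0.2500 / 0.030² ≈ 1067.11 → 1068.
Additional respondents: 1068 − 435 = 633.

633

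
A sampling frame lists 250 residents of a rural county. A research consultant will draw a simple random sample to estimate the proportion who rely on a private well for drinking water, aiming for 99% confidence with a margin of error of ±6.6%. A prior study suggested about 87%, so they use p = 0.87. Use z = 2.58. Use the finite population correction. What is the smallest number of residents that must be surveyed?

103

Unadjusted: n₀ = 2.58² × 0.87 × 0.13 / 0.066² ≈ 172.83, so n₀ = 173.
Finite population correction with N = 250: n = n₀ / (1 + (n₀−1)/N) = 173 / (1 + 172/250) = 173 / 1.6880 ≈ 102.49.
Rounding up, n = 103.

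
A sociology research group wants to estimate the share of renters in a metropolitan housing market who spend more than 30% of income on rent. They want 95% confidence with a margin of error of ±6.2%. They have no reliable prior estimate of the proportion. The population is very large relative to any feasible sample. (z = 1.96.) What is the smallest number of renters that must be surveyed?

With no prior estimate, use p = 0.5, giving p(1−p) = 0.25.
n = z²·p(1−p)/E² = 1.96² × 0.2500 / 0.062² = 3.8416 × 0.2500 / 0.003844 ≈ 249.84.
Rounding up gives n = 250.

250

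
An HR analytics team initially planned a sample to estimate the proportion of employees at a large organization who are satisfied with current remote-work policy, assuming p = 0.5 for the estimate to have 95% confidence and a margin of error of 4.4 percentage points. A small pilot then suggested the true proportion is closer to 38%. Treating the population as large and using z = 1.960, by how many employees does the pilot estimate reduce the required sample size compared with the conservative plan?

29

Conservative (p = 0.5): n = 1.960² × 0.25 / 0.044² ≈ 496.07 → 497.
Using p = 0.38: p(1−p) = 0.2356, so n = 1.960² × 0.2356 / 0.044² ≈ 467.50 → 468.
Reduction: 497 − 468 = 29.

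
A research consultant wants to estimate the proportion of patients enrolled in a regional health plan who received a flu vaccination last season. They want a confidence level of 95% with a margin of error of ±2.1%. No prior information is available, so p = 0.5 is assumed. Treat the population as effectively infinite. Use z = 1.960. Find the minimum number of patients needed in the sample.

With p = 0.5, p(1−p) = 0.25.
n = z²·p(1−p)/E² = 1.960² × 0.2500 / 0.021² = 3.8416 × 0.2500 / 0.000441 ≈ 2177.78.
Rounding up gives n = 2178.

2178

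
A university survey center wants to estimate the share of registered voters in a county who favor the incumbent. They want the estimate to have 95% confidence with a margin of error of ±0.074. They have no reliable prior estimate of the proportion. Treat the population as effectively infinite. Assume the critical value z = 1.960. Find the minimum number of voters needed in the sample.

176

With no prior estimate, use p = 0.5, giving p(1−p) = 0.25.
n = z²·p(1−p)/E² = 1.960² × 0.2500 / 0.074² = 3.8416 × 0.2500 / 0.005476 ≈ 175.38.
Rounding up gives n = 176.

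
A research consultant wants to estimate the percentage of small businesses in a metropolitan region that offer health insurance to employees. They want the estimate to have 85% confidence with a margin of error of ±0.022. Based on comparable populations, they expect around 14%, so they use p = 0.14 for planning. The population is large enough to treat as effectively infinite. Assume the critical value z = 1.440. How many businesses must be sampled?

With p = 0.14, p(1−p) = 0.1204.
n = z²·p(1−p)/E² = 1.440² × 0.1204 / 0.022² = 2.0736 × 0.1204 / 0.000484 ≈ 515.83.
Rounding up gives n = 516.

516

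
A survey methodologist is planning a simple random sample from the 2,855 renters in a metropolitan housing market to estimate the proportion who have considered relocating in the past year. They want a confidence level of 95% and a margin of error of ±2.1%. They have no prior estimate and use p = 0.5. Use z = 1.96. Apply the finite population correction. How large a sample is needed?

Unadjusted: n₀ = 1.96² × 0.50 × 0.50 / 0.021² ≈ 2177.78, so n₀ = 2178.
Finite population correction with N = 2,855: n = n₀ / (1 + (n₀−1)/N) = 2178 / (1 + 2177/2855) = 2178 / 1.7625 ≈ 1235.73.
Rounding up, n = 1236.

1236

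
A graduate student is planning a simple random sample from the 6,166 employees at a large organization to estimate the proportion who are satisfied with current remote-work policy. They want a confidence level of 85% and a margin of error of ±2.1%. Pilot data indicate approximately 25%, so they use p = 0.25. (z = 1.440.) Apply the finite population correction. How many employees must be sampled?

772

Unadjusted: n₀ = 1.440² × 0.25 × 0.75 / 0.021² ≈ 881.63, so n₀ = 882.
Finite population correction with N = 6,166: n = n₀ / (1 + (n₀−1)/N) = 882 / (1 + 881/6166) = 882 / 1.1429 ≈ 771.73.
Rounding up, n = 772.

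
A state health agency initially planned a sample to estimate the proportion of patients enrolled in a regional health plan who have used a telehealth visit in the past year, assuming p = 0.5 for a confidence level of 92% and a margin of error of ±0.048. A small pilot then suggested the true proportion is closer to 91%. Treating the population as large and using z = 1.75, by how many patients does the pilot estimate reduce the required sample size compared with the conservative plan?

Conservative (p = 0.5): n = 1.75² × 0.25 / 0.048² ≈ 332.30 → 333.
Using p = 0.91: p(1−p) = 0.0819, so n = 1.75² × 0.0819 / 0.048² ≈ 108.86 → 109.
Reduction: 333 − 109 = 224.

224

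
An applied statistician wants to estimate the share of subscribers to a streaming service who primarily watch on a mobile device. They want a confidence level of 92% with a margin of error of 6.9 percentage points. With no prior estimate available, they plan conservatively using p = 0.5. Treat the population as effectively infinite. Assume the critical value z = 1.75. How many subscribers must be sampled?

With p = 0.5, p(1−p) = 0.25.
n = z²·p(1−p)/E² = 1.75² × 0.2500 / 0.069² = 3.0625 × 0.2500 / 0.004761 ≈ 160.81.
Rounding up gives n = 161.

161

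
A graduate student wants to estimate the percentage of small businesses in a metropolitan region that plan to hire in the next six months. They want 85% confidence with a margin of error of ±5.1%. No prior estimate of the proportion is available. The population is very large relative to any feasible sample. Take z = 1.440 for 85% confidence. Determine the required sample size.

With no prior estimate, use p = 0.5, giving p(1−p) = 0.25.
n = z²·p(1−p)/E² = 1.440² × 0.2500 / 0.051² = 2.0736 × 0.2500 / 0.002601 ≈ 199.31.
Rounding up gives n = 200.

200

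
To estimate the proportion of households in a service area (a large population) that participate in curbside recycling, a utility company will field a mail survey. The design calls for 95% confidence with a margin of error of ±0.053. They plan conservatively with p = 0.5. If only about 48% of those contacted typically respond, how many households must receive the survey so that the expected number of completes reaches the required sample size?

For 95% confidence, z = 1.960.
Completed interviews needed: n₀ = 1.960² × 0.2500 / 0.053² ≈ 341.90 → 342.
At a 48% response rate, contacts needed = 342 / 0.48 ≈ 712.50 → 713.

713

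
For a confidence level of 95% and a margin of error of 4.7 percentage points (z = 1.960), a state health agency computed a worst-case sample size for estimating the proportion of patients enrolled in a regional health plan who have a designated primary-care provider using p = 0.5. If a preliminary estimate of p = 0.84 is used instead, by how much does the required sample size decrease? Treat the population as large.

Conservative (p = 0.5): n = 1.960² × 0.25 / 0.047² ≈ 434.77 → 435.
Using p = 0.84: p(1−p) = 0.1344, so n = 1.960² × 0.1344 / 0.047² ≈ 233.73 → 234.
Reduction: 435 − 234 = 201.

201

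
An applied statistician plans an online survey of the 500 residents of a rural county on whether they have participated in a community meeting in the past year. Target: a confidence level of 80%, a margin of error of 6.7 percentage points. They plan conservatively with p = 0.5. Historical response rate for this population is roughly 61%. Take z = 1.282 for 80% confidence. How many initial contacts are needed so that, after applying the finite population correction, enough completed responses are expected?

128

Completed interviews needed (unadjusted): n₀ = 1.282² × 0.2500 / 0.067² ≈ 91.53 → 92.
FPC for N = 500: n = 92 / (1 + 91/500) = 92 / 1.1820 ≈ 77.83 → 78.
At a 61% response rate, contacts needed = 78 / 0.61 ≈ 127.87 → 128.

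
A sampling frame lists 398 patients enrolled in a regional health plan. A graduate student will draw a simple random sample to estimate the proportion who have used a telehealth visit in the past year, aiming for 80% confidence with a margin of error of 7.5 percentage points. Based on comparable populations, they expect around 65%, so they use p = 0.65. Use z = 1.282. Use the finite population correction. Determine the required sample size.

Unadjusted: n₀ = 1.282² × 0.65 × 0.35 / 0.075² ≈ 66.47, so n₀ = 67.
Finite population correction with N = 398: n = n₀ / (1 + (n₀−1)/N) = 67 / (1 + 66/398) = 67 / 1.1658 ≈ 57.47.
Rounding up, n = 58.

58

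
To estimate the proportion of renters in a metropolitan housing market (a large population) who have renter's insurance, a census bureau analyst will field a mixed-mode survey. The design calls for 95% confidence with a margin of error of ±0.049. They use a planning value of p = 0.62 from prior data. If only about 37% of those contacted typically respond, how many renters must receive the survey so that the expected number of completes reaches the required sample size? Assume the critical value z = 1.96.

1019

Completed interviews needed: n₀ = 1.96² × 0.2356 / 0.049² ≈ 376.96 → 377.
At a 37% response rate, contacts needed = 377 / 0.37 ≈ 1018.92 → 1019.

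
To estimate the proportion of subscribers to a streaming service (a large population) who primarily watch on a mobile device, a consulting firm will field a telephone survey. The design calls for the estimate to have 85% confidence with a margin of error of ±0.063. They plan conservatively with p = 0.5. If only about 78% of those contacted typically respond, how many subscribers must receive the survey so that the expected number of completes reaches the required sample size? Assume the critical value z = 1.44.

Completed interviews needed: n₀ = 1.44² × 0.2500 / 0.063² ≈ 130.61 → 131.
At a 78% response rate, contacts needed = 131 / 0.78 ≈ 167.95 → 168.

168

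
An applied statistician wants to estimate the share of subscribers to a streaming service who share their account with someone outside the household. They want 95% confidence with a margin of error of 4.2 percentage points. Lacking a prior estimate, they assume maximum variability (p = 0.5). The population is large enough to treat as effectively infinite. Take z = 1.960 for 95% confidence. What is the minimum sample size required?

545

With p = 0.5, p(1−p) = 0.25.
n = z²·p(1−p)/E² = 1.960² × 0.2500 / 0.042² = 3.8416 × 0.2500 / 0.001764 ≈ 544.44.
Rounding up gives n = 545.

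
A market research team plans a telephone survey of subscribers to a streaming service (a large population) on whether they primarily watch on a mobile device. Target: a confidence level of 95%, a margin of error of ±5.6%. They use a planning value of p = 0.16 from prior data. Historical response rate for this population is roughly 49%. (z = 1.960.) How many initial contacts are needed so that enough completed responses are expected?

337

Completed interviews needed: n₀ = 1.960² × 0.1344 / 0.056² ≈ 164.64 → 165.
At a 49% response rate, contacts needed = 165 / 0.49 ≈ 336.73 → 337.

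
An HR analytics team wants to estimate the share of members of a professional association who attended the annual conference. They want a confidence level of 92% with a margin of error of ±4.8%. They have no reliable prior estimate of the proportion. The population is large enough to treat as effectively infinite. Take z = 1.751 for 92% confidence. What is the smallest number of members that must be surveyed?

333

With no prior estimate, use p = 0.5, giving p(1−p) = 0.25.
n = z²·p(1−p)/E² = 1.751² × 0.2500 / 0.048² = 3.0660 × 0.2500 / 0.002304 ≈ 332.68.
Rounding up gives n = 333.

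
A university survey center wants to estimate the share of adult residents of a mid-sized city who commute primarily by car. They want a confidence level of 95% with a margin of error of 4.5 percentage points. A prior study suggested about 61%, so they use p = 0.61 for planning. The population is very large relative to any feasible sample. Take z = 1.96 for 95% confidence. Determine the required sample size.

452

With p = 0.61, p(1−p) = 0.2379.
n = z²·p(1−p)/E² = 1.96² × 0.2379 / 0.045² = 3.8416 × 0.2379 / 0.002025 ≈ 451.32.
Rounding up gives n = 452.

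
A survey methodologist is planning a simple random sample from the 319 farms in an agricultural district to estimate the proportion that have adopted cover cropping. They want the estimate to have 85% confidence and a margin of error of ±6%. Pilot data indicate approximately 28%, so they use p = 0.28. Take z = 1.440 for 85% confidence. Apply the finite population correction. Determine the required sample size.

86

Unadjusted: n₀ = 1.440² × 0.28 × 0.72 / 0.060² ≈ 116.12, so n₀ = 117.
Finite population correction with N = 319: n = n₀ / (1 + (n₀−1)/N) = 117 / (1 + 116/319) = 117 / 1.3636 ≈ 85.80.
Rounding up, n = 86.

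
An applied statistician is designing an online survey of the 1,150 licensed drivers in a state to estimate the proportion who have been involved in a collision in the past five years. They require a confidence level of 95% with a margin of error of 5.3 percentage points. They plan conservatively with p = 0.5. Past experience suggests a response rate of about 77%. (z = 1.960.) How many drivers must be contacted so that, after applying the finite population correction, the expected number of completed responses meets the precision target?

Completed interviews needed (unadjusted): n₀ = 1.960² × 0.2500 / 0.053² ≈ 341.90 → 342.
FPC for N = 1,150: n = 342 / (1 + 341/1150) = 342 / 1.2965 ≈ 263.78 → 264.
At a 77% response rate, contacts needed = 264 / 0.77 ≈ 342.86 → 343.

343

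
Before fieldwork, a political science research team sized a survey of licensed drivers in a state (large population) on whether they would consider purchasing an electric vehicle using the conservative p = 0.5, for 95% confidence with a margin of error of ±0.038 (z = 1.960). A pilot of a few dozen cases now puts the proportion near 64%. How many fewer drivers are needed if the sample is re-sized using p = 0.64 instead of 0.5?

53

Conservative (p = 0.5): n = 1.960² × 0.25 / 0.038² ≈ 665.10 → 666.
Using p = 0.64: p(1−p) = 0.2304, so n = 1.960² × 0.2304 / 0.038² ≈ 612.95 → 613.
Reduction: 666 − 613 = 53.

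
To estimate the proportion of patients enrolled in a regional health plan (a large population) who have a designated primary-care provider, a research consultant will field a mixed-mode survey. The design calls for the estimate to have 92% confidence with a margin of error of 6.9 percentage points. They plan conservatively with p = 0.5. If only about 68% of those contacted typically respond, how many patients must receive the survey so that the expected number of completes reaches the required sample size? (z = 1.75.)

Completed interviews needed: n₀ = 1.75² × 0.2500 / 0.069² ≈ 160.81 → 161.
At a 68% response rate, contacts needed = 161 / 0.68 ≈ 236.76 → 237.

237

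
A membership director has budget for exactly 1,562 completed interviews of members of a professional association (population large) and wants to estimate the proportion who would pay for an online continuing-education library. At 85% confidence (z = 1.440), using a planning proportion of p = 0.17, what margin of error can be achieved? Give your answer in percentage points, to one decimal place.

1.4

SE(p̂) = √[p(1−p)/n] = √[0.1411/1562] = 0.00950.
E = z × SE = 1.440 × 0.00950 = 0.01369, or 1.4 percentage points.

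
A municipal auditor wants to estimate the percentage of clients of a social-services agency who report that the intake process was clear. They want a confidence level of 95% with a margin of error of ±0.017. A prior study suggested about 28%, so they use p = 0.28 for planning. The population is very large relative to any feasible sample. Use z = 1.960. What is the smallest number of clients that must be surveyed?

With p = 0.28, p(1−p) = 0.2016.
n = z²·p(1−p)/E² = 1.960² × 0.2016 / 0.017² = 3.8416 × 0.2016 / 0.000289 ≈ 2679.82.
Rounding up gives n = 2680.

2680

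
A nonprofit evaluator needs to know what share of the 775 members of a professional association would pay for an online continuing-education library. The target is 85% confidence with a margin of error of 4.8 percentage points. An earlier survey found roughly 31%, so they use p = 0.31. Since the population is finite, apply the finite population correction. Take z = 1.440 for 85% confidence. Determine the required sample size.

Unadjusted: n₀ = 1.440² × 0.31 × 0.69 / 0.048² ≈ 192.51, so n₀ = 193.
Finite population correction with N = 775: n = n₀ / (1 + (n₀−1)/N) = 193 / (1 + 192/775) = 193 / 1.2477 ≈ 154.68.
Rounding up, n = 155.

155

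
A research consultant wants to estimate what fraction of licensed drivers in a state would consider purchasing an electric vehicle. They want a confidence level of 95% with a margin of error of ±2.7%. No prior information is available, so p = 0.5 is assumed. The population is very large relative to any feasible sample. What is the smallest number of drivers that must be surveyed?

1318

For 95% confidence, z = 1.960.
With p = 0.5, p(1−p) = 0.25.
n = z²·p(1−p)/E² = 1.960² × 0.2500 / 0.027² = 3.8416 × 0.2500 / 0.000729 ≈ 1317.42.
Rounding up gives n = 1318.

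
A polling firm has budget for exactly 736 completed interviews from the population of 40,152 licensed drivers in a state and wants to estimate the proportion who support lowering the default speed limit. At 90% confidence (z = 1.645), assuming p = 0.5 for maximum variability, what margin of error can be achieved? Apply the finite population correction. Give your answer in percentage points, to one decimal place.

3.0

Finite-population factor: (N−n)/(N−1) = (40152−736)/(40152−1) = 0.9817.
SE(p̂) = √[p(1−p)/n · (N−n)/(N−1)] = √[0.2500/736 × 0.9817] = 0.01826.
E = z × SE = 1.645 × 0.01826 = 0.03004 ≈ 3.0 percentage points.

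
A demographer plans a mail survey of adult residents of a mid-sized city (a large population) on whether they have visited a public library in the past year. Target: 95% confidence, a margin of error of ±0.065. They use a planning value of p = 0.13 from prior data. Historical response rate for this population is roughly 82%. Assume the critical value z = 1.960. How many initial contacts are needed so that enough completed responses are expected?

Completed interviews needed: n₀ = 1.960² × 0.1131 / 0.065² ≈ 102.84 → 103.
At an 82% response rate, contacts needed = 103 / 0.82 ≈ 125.61 → 126.

126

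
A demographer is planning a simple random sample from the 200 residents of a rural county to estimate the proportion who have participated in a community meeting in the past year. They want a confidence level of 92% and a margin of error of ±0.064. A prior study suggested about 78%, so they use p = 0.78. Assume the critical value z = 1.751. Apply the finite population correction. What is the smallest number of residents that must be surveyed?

Unadjusted: n₀ = 1.751² × 0.78 × 0.22 / 0.064² ≈ 128.45, so n₀ = 129.
Finite population correction with N = 200: n = n₀ / (1 + (n₀−1)/N) = 129 / (1 + 128/200) = 129 / 1.6400 ≈ 78.66.
Rounding up, n = 79.

79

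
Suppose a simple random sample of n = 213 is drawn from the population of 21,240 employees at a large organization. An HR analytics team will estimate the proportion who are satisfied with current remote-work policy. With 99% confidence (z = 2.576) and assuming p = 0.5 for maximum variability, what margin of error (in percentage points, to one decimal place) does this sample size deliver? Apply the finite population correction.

8.8

Finite-population factor: (N−n)/(N−1) = (21240−213)/(21240−1) = 0.9900.
SE(p̂) = √[p(1−p)/n · (N−n)/(N−1)] = √[0.2500/213 × 0.9900] = 0.03409.
E = z × SE = 2.576 × 0.03409 = 0.08781 ≈ 8.8 percentage points.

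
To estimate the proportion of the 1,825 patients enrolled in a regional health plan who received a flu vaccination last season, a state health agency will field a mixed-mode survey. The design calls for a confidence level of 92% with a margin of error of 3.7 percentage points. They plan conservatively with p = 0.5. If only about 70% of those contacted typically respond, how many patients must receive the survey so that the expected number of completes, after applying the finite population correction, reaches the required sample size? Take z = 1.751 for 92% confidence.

613

Completed interviews needed (unadjusted): n₀ = 1.751² × 0.2500 / 0.037² ≈ 559.90 → 560.
FPC for N = 1,825: n = 560 / (1 + 559/1825) = 560 / 1.3063 ≈ 428.69 → 429.
At a 70% response rate, contacts needed = 429 / 0.70 ≈ 612.86 → 613.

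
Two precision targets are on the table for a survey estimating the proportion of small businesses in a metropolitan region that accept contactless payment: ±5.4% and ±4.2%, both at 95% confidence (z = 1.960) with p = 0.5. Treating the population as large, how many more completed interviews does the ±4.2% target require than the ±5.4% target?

At ±5.4%: n = 1.960² × 0.2500 / 0.054² ≈ 329.36 → 330.
At ±4.2%: n = 1.960² × 0.2500 / 0.042² ≈ 544.44 → 545.
Additional respondents: 545 − 330 = 215.

215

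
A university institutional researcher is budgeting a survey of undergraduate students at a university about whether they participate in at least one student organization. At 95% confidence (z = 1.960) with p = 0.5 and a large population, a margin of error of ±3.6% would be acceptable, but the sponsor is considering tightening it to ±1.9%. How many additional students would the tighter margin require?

1919

At ±3.6%: n = 1.960² × 0.2500 / 0.036² ≈ 741.05 → 742.
At ±1.9%: n = 1.960² × 0.2500 / 0.019² ≈ 2660.39 → 2661.
Additional respondents: 2661 − 742 = 1919.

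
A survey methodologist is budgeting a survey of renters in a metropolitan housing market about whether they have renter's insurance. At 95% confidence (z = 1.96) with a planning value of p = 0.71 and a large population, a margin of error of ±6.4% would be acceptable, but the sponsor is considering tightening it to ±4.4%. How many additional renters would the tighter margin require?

At ±6.4%: n = 1.96² × 0.2059 / 0.064² ≈ 193.11 → 194.
At ±4.4%: n = 1.96² × 0.2059 / 0.044² ≈ 408.57 → 409.
Additional respondents: 409 − 194 = 215.

215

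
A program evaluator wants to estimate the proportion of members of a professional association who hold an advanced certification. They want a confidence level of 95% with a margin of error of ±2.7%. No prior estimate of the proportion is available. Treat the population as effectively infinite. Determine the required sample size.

For 95% confidence, z = 1.960.
With no prior estimate, use p = 0.5, giving p(1−p) = 0.25.
n = z²·p(1−p)/E² = 1.960² × 0.2500 / 0.027² = 3.8416 × 0.2500 / 0.000729 ≈ 1317.42.
Rounding up gives n = 1318.

1318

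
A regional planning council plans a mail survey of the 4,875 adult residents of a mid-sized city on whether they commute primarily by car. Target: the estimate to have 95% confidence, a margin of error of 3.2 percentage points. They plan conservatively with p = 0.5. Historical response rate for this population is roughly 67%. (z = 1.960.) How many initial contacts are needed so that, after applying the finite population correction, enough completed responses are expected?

Completed interviews needed (unadjusted): n₀ = 1.960² × 0.2500 / 0.032² ≈ 937.89 → 938.
FPC for N = 4,875: n = 938 / (1 + 937/4875) = 938 / 1.1922 ≈ 786.78 → 787.
At a 67% response rate, contacts needed = 787 / 0.67 ≈ 1174.63 → 1175.

1175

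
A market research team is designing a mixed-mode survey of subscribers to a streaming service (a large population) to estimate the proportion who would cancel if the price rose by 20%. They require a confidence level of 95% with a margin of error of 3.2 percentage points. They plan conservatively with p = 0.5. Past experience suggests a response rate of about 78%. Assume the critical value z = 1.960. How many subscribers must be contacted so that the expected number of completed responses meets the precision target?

Completed interviews needed: n₀ = 1.960² × 0.2500 / 0.032² ≈ 937.89 → 938.
At a 78% response rate, contacts needed = 938 / 0.78 ≈ 1202.56 → 1203.

1203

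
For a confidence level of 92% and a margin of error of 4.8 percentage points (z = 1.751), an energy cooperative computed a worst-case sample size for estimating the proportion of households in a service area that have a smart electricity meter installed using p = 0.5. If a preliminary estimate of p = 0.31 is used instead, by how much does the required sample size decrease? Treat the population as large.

48

Conservative (p = 0.5): n = 1.751² × 0.25 / 0.048² ≈ 332.68 → 333.
Using p = 0.31: p(1−p) = 0.2139, so n = 1.751² × 0.2139 / 0.048² ≈ 284.64 → 285.
Reduction: 333 − 285 = 48.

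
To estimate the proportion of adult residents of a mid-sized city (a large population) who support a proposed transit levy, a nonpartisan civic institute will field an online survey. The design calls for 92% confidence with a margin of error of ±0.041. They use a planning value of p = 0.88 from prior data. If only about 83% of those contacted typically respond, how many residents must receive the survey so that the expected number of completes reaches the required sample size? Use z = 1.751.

Completed interviews needed: n₀ = 1.751² × 0.1056 / 0.041² ≈ 192.61 → 193.
At an 83% response rate, contacts needed = 193 / 0.83 ≈ 232.53 → 233.

233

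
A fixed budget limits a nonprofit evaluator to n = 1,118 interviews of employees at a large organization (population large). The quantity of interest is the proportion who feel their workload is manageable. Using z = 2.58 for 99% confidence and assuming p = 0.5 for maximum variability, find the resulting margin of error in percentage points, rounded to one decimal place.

3.9

SE(p̂) = √[p(1−p)/n] = √[0.2500/1118] = 0.01495.
E = z × SE = 2.58 × 0.01495 = 0.03858, or 3.9 percentage points.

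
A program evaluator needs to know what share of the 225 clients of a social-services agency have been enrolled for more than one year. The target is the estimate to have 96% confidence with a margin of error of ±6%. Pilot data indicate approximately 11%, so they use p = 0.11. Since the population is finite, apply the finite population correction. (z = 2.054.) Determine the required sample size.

77

Unadjusted: n₀ = 2.054² × 0.11 × 0.89 / 0.060² ≈ 114.73, so n₀ = 115.
Finite population correction with N = 225: n = n₀ / (1 + (n₀−1)/N) = 115 / (1 + 114/225) = 115 / 1.5067 ≈ 76.33.
Rounding up, n = 77.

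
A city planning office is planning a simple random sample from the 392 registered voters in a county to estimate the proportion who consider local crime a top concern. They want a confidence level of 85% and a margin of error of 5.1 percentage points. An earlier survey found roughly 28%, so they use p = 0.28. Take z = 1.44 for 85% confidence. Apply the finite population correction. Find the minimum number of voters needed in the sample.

Unadjusted: n₀ = 1.44² × 0.28 × 0.72 / 0.051² ≈ 160.72, so n₀ = 161.
Finite population correction with N = 392: n = n₀ / (1 + (n₀−1)/N) = 161 / (1 + 160/392) = 161 / 1.4082 ≈ 114.33.
Rounding up, n = 115.

115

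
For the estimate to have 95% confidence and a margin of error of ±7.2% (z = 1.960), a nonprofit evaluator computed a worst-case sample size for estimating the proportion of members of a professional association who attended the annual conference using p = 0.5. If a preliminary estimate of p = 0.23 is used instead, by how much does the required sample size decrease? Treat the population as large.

Conservative (p = 0.5): n = 1.960² × 0.25 / 0.072² ≈ 185.26 → 186.
Using p = 0.23: p(1−p) = 0.1771, so n = 1.960² × 0.1771 / 0.072² ≈ 131.24 → 132.
Reduction: 186 − 132 = 54.

54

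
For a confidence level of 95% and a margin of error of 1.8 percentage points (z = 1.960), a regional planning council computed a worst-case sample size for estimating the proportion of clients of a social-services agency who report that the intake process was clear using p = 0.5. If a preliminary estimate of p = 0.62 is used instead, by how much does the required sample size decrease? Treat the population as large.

Conservative (p = 0.5): n = 1.960² × 0.25 / 0.018² ≈ 2964.20 → 2965.
Using p = 0.62: p(1−p) = 0.2356, so n = 1.960² × 0.2356 / 0.018² ≈ 2793.46 → 2794.
Reduction: 2965 − 2794 = 171.

171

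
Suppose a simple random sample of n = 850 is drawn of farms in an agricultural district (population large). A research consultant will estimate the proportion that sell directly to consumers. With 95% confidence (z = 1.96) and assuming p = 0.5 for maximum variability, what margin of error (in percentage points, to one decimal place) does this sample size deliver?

SE(p̂) = √[p(1−p)/n] = √[0.2500/850] = 0.01715.
E = z × SE = 1.96 × 0.01715 = 0.03361, or 3.4 percentage points.

3.4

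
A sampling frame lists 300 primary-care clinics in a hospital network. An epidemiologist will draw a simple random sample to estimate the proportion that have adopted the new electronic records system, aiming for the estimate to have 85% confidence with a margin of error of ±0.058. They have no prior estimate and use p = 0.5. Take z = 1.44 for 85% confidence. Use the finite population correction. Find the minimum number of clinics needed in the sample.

Unadjusted: n₀ = 1.44² × 0.50 × 0.50 / 0.058² ≈ 154.10, so n₀ = 155.
Finite population correction with N = 300: n = n₀ / (1 + (n₀−1)/N) = 155 / (1 + 154/300) = 155 / 1.5133 ≈ 102.42.
Rounding up, n = 103.

103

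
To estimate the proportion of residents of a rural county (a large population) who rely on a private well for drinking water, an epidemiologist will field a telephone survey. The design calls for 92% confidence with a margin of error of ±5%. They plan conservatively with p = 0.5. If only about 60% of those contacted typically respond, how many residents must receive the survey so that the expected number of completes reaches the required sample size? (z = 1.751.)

512

Completed interviews needed: n₀ = 1.751² × 0.2500 / 0.050² ≈ 306.60 → 307.
At a 60% response rate, contacts needed = 307 / 0.60 ≈ 511.67 → 512.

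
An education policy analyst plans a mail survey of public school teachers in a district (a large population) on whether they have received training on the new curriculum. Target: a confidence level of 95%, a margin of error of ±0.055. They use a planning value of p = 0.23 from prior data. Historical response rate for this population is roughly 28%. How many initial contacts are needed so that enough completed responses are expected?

For 95% confidence, z = 1.960.
Completed interviews needed: n₀ = 1.960² × 0.1771 / 0.055² ≈ 224.91 → 225.
At a 28% response rate, contacts needed = 225 / 0.28 ≈ 803.57 → 804.

804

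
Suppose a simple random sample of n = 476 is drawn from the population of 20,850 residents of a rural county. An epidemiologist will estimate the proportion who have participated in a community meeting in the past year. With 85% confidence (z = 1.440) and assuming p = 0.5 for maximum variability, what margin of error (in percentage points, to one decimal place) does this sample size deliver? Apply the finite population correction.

3.3

Finite-population factor: (N−n)/(N−1) = (20850−476)/(20850−1) = 0.9772.
SE(p̂) = √[p(1−p)/n · (N−n)/(N−1)] = √[0.2500/476 × 0.9772] = 0.02265.
E = z × SE = 1.440 × 0.02265 = 0.03262 ≈ 3.3 percentage points.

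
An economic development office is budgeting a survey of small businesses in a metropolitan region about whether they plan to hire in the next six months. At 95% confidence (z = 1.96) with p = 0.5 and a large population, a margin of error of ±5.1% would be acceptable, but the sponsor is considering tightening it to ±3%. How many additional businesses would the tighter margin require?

At ±5.1%: n = 1.96² × 0.2500 / 0.051² ≈ 369.24 → 370.
At ±3%: n = 1.96² × 0.2500 / 0.030² ≈ 1067.11 → 1068.
Additional respondents: 1068 − 370 = 698.

698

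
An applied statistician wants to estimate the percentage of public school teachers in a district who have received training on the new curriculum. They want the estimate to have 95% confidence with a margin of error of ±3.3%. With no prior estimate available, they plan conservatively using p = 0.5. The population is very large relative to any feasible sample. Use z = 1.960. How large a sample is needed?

882

With p = 0.5, p(1−p) = 0.25.
n = z²·p(1−p)/E² = 1.960² × 0.2500 / 0.033² = 3.8416 × 0.2500 / 0.001089 ≈ 881.91.
Rounding up gives n = 882.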